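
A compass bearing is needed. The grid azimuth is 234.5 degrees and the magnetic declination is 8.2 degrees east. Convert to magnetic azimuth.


magnetic azimuth = grid azimuth - declination (east +ve)
mag_az = 234.5 - 8.2 = 226.3 degrees

226.3 degrees


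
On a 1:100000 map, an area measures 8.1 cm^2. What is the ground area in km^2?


ground_area = 8.1 * (100000/100)^2 = 8100000.0 m^2 = 8.1 km^2

8.1 km^2


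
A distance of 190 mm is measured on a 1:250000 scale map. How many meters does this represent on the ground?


ground = 190 mm * 250000 / 1000 = 47500.0 m

47500.0 m


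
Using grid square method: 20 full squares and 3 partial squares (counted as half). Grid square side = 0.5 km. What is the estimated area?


effective squares = 20 + 3 * 0.5 = 21.5
area = 21.5 * 0.25 = 5.375 km^2

5.375 km^2


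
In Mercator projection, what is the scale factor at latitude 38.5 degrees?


SF = 1 / cos(38.5) = 1 / 0.782608 = 1.278

1.278


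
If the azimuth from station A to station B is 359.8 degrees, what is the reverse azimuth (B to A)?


back azimuth = (359.8 + 180) mod 360 = 179.8 degrees

179.8 degrees


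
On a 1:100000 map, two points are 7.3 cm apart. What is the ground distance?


ground = 7.3 cm * 100000 / 100 = 7300.0 m = 7.3 km

7.3 km


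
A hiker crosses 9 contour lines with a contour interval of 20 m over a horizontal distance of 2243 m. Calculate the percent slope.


elevation change = 9 * 20 = 180 m
slope = 180 / 2243 * 100 = 8.0%

8.0%


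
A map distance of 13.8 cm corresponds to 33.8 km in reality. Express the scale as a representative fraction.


ground = 33.8 km = 3380000 cm; RF denominator = ground / map = 3380000 / 13.8 ≈ 244928; RF = 1:244928

1:244928


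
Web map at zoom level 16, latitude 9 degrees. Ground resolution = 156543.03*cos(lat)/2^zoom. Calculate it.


res = 156543.03 * cos(9) / 2^16 = 156543.03 * 0.98768834 / 65536 = 2.36 m/pixel

2.36 m/pixel


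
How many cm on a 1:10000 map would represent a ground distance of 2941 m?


map_cm = 2941 * 100 / 10000 = 29.41 cm

29.41 cm


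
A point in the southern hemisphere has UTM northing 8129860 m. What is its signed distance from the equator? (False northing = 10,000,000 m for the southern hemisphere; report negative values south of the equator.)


For southern: actual = 8129860 - 10000000 = -1870140 m

-1870140 m


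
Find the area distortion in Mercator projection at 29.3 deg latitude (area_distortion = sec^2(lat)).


area_distortion = 1/cos^2(29.3) = 1.315

1.315


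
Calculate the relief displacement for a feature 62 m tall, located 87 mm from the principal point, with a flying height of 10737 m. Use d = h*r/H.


d = h * r / H = 62 * 87 / 10737 = 0.5 mm

0.5 mm


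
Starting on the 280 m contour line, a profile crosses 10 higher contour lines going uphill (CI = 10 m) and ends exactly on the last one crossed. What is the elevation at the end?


elevation = 280 + 10 * 10 = 380 m

380 m


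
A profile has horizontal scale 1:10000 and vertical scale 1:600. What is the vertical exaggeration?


VE = horizontal_scale / vertical_scale = 10000 / 600 ≈ 16.7

16.7x


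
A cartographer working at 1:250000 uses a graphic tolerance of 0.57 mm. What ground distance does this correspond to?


ground = 0.57 mm * 250000 / 1000 = 142.5 m

142.5 m


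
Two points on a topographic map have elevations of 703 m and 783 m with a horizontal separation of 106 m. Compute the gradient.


gradient = (783 - 703) / 106 = 80 / 106 = 0.7547

0.7547


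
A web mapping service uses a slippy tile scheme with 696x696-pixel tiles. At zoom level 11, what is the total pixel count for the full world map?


tiles per axis = 2^11 = 2048
total tiles = 2048^2 = 4194304
pixels per axis = 2048 * 696 = 1425408
total pixels = 1425408^2 = 2031787966464

2031787966464 pixels


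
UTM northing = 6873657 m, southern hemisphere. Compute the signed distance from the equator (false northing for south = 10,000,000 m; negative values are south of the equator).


For southern: actual = 6873657 - 10000000 = -3126343 m

-3126343 m


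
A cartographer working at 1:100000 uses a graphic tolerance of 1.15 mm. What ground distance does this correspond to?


ground = 1.15 mm * 100000 / 1000 = 115.0 m

115.0 m


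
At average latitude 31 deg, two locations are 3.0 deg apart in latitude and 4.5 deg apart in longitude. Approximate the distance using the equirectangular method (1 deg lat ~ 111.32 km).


dlat_km = 3.0 * 111.32 = 333.96
dlon_km = 4.5 * 111.32 * cos(31) ≈ 429.389
dist = sqrt(333.96^2 + 429.389^2) ≈ 544.0 km

544.0 km


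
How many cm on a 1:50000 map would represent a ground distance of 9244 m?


map_cm = 9244 * 100 / 50000 = 18.488 cm ≈ 18.49 cm

18.49 cm


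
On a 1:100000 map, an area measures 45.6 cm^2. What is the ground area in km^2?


ground_area = 45.6 * (100000/100)^2 = 45600000.0 m^2 = 45.6 km^2

45.6 km^2


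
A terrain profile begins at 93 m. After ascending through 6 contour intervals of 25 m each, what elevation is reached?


elevation = 93 + 6 * 25 = 243 m

243 m


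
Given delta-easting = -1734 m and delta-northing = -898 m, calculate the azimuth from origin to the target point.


az = atan2(-1734, -898) = -117.4 deg
adjusted to 0-360: 242.6 degrees

242.6 degrees


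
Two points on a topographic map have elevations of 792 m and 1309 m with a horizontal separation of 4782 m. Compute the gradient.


gradient = (1309 - 792) / 4782 = 517 / 4782 = 0.1081

0.1081


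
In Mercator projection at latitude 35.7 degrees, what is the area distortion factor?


area_distortion = 1/cos^2(35.7) = 1.516

1.516


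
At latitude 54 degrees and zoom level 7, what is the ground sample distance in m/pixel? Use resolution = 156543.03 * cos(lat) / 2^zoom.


res = 156543.03 * cos(54) / 2^7 = 156543.03 * 0.58778525 / 128 = 718.86 m/pixel

718.86 m/pixel


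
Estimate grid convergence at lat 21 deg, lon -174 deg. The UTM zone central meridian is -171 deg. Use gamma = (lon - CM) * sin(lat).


gamma = (-174 - -171) * sin(21) = -3 * 0.358368 = -1.075 degrees

-1.075 degrees


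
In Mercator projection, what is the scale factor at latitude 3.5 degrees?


SF = 1 / cos(3.5) = 1 / 0.998135 = 1.002

1.002


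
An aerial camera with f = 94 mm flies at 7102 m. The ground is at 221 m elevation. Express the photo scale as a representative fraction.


scale = f / (H - h) = 94 mm / 6881 m = 94 / 6881000 = 1:73202

1:73202


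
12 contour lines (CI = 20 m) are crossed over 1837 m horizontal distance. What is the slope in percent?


elevation change = 12 * 20 = 240 m
slope = 240 / 1837 * 100 = 13.1%

13.1%


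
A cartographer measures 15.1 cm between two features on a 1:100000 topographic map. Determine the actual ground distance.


ground = 15.1 cm * 100000 / 100 = 15100.0 m = 15.1 km

15.1 km


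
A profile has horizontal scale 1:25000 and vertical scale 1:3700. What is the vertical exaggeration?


VE = horizontal_scale / vertical_scale = 25000 / 3700 ≈ 6.8

6.8x


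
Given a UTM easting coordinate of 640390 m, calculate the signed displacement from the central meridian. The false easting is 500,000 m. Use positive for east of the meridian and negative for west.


displacement = 640390 - 500000 = 140390 m

140390 m


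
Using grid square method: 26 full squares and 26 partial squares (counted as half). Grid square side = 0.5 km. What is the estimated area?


effective squares = 26 + 26 * 0.5 = 39.0
area = 39.0 * 0.25 = 9.75 km^2

9.75 km^2


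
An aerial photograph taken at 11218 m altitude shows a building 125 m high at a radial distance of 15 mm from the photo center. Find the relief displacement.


d = h * r / H = 125 * 15 / 11218 = 0.17 mm

0.17 mm


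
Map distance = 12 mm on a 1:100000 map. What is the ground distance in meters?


ground = 12 mm * 100000 / 1000 = 1200.0 m

1200.0 m


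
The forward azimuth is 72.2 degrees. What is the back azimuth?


back azimuth = (72.2 + 180) mod 360 = 252.2 degrees

252.2 degrees


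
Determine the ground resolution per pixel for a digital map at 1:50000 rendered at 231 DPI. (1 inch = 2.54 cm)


pixel_cm = 2.54 / 231 ≈ 0.010996 cm
ground = pixel_cm * 50000 / 100 = 2.54 * 50000 / (231 * 100) = 127000 / 23100 ≈ 5.5 m

5.5 m


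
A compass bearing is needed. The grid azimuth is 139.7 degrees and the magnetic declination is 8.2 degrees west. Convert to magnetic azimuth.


magnetic azimuth = grid azimuth - declination (east +ve)
mag_az = 139.7 - -8.2 = 147.9 degrees

147.9 degrees


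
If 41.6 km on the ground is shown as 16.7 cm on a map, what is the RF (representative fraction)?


ground = 41.6 km = 4160000 cm; RF denominator = ground / map = 4160000 / 16.7 ≈ 249102; RF = 1:249102

1:249102


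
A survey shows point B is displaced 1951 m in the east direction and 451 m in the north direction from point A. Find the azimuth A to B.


az = atan2(1951, 451) = 77.0 deg
adjusted to 0-360: 77.0 degrees

77.0 degrees


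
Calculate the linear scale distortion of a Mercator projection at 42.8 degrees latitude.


SF = 1 / cos(42.8) = 1 / 0.73373 = 1.363

1.363


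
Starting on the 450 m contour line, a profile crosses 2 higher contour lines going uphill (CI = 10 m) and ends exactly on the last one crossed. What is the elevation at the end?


elevation = 450 + 2 * 10 = 470 m

470 m


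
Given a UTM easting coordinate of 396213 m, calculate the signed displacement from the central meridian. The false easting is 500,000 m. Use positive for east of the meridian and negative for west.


displacement = 396213 - 500000 = -103787 m

-103787 m


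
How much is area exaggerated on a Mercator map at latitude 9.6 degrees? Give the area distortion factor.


area_distortion = 1/cos^2(9.6) = 1.029

1.029


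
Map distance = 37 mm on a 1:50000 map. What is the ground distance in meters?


ground = 37 mm * 50000 / 1000 = 1850.0 m

1850.0 m


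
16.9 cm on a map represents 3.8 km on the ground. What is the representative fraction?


ground = 3.8 km = 380000 cm; RF denominator = ground / map = 380000 / 16.9 ≈ 22485; RF = 1:22485

1:22485


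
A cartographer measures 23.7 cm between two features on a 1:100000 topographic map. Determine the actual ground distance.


ground = 23.7 cm * 100000 / 100 = 23700.0 m = 23.7 km

23.7 km


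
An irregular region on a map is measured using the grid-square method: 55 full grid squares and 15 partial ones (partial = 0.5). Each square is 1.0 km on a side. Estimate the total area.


effective squares = 55 + 15 * 0.5 = 62.5
area = 62.5 * 1.0 = 62.5 km^2

62.5 km^2


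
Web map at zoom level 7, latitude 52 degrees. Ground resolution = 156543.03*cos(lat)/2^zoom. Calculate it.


res = 156543.03 * cos(52) / 2^7 = 156543.03 * 0.61566148 / 128 = 752.95 m/pixel

752.95 m/pixel


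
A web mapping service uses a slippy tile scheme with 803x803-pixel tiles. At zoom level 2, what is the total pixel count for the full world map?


tiles per axis = 2^2 = 4
total tiles = 4^2 = 16
pixels per axis = 4 * 803 = 3212
total pixels = 3212^2 = 10316944

10316944 pixels


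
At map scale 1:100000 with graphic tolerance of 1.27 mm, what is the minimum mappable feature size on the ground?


ground = 1.27 mm * 100000 / 1000 = 127.0 m

127.0 m


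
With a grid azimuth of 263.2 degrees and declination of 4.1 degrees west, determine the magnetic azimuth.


magnetic azimuth = grid azimuth - declination (east +ve)
mag_az = 263.2 - -4.1 = 267.3 degrees

267.3 degrees


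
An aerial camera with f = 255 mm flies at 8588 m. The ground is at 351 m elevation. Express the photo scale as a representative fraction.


scale = f / (H - h) = 255 mm / 8237 m = 255 / 8237000 = 1:32302

1:32302


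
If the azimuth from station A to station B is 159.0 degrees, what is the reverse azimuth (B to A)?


back azimuth = (159.0 + 180) mod 360 = 339.0 degrees

339.0 degrees


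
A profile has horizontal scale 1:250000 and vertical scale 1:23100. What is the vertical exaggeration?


VE = horizontal_scale / vertical_scale = 250000 / 23100 ≈ 10.8

10.8x


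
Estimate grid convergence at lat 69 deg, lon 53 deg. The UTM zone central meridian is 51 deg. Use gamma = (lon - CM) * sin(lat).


gamma = (53 - 51) * sin(69) = 2 * 0.93358 = 1.867 degrees

1.867 degrees


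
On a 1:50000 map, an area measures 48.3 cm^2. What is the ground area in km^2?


ground_area = 48.3 * (50000/100)^2 = 12075000.0 m^2 = 12.075 km^2

12.075 km^2


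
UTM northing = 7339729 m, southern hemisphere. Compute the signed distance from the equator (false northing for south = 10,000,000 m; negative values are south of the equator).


For southern: actual = 7339729 - 10000000 = -2660271 m

-2660271 m


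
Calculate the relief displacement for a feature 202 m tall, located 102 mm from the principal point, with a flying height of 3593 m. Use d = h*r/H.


d = h * r / H = 202 * 102 / 3593 = 5.73 mm

5.73 mm


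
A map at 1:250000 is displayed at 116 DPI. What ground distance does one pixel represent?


pixel_cm = 2.54 / 116 ≈ 0.021897 cm
ground = pixel_cm * 250000 / 100 = 2.54 * 250000 / (116 * 100) = 635000 / 11600 ≈ 54.74 m

54.74 m


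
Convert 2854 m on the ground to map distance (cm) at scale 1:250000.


map_cm = 2854 * 100 / 250000 = 1.1416 cm ≈ 1.14 cm

1.14 cm


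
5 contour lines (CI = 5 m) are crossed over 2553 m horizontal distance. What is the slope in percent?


elevation change = 5 * 5 = 25 m
slope = 25 / 2553 * 100 = 1.0%

1.0%


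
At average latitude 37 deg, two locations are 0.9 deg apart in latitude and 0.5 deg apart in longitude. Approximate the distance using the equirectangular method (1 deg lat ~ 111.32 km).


dlat_km = 0.9 * 111.32 = 100.188
dlon_km = 0.5 * 111.32 * cos(37) ≈ 44.452
dist = sqrt(100.188^2 + 44.452^2) ≈ 109.6 km

109.6 km


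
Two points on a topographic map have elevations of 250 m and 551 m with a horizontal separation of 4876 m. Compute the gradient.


gradient = (551 - 250) / 4876 = 301 / 4876 = 0.0617

0.0617


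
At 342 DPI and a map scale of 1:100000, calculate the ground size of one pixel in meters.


pixel_cm = 2.54 / 342 ≈ 0.007427 cm
ground = pixel_cm * 100000 / 100 = 2.54 * 100000 / (342 * 100) = 254000 / 34200 ≈ 7.43 m

7.43 m


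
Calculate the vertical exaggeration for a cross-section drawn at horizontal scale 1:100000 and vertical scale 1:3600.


VE = horizontal_scale / vertical_scale = 100000 / 3600 ≈ 27.8

27.8x


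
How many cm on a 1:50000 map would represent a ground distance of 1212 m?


map_cm = 1212 * 100 / 50000 = 2.424 cm ≈ 2.42 cm

2.42 cm


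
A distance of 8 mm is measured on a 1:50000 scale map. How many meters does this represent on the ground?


ground = 8 mm * 50000 / 1000 = 400.0 m

400.0 m


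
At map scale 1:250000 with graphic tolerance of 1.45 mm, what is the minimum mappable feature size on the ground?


ground = 1.45 mm * 250000 / 1000 = 362.5 m

362.5 m


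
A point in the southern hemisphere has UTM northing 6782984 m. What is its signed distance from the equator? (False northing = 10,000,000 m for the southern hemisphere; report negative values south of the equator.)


For southern: actual = 6782984 - 10000000 = -3217016 m

-3217016 m


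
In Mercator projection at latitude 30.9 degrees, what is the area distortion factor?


area_distortion = 1/cos^2(30.9) = 1.358

1.358


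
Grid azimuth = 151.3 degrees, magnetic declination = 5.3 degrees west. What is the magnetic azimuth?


magnetic azimuth = grid azimuth - declination (east +ve)
mag_az = 151.3 - -5.3 = 156.6 degrees

156.6 degrees


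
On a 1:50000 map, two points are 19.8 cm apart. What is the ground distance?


ground = 19.8 cm * 50000 / 100 = 9900.0 m = 9.9 km

9.9 km


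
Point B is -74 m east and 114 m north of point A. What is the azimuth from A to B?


az = atan2(-74, 114) = -33.0 deg
adjusted to 0-360: 327.0 degrees

327.0 degrees


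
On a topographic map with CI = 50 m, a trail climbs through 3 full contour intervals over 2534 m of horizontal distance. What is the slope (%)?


elevation change = 3 * 50 = 150 m
slope = 150 / 2534 * 100 = 5.9%

5.9%


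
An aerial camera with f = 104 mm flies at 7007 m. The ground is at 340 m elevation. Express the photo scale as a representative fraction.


scale = f / (H - h) = 104 mm / 6667 m = 104 / 6667000 = 1:64106

1:64106


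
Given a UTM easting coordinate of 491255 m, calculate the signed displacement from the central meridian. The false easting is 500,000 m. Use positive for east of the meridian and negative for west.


displacement = 491255 - 500000 = -8745 m

-8745 m


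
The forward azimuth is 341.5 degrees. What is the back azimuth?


back azimuth = (341.5 + 180) mod 360 = 161.5 degrees

161.5 degrees


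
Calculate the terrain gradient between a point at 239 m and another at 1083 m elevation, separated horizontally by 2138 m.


gradient = (1083 - 239) / 2138 = 844 / 2138 = 0.3948

0.3948


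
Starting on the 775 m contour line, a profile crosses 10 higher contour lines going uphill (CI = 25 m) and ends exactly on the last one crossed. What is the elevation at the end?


elevation = 775 + 10 * 25 = 1025 m

1025 m


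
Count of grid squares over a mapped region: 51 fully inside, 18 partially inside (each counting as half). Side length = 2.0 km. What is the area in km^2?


effective squares = 51 + 18 * 0.5 = 60.0
area = 60.0 * 4.0 = 240.0 km^2

240.0 km^2


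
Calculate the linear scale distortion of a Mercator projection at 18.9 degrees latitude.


SF = 1 / cos(18.9) = 1 / 0.946085 = 1.057

1.057


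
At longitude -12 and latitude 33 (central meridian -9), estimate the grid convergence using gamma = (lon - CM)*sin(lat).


gamma = (-12 - -9) * sin(33) = -3 * 0.544639 = -1.634 degrees

-1.634 degrees


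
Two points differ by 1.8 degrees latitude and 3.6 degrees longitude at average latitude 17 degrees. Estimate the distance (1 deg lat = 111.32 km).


dlat_km = 1.8 * 111.32 = 200.376
dlon_km = 3.6 * 111.32 * cos(17) ≈ 383.241
dist = sqrt(200.376^2 + 383.241^2) ≈ 432.5 km

432.5 km


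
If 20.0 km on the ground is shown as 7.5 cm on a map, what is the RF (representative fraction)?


ground = 20.0 km = 2000000 cm; RF denominator = ground / map = 2000000 / 7.5 ≈ 266667; RF = 1:266667

1:266667


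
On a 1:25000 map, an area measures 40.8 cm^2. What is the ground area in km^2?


ground_area = 40.8 * (25000/100)^2 = 2550000.0 m^2 = 2.55 km^2

2.55 km^2


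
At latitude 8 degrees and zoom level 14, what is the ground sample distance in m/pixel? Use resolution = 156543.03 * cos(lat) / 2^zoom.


res = 156543.03 * cos(8) / 2^14 = 156543.03 * 0.99026807 / 16384 = 9.46 m/pixel

9.46 m/pixel


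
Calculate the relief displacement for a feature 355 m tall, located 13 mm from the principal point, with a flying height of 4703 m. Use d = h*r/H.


d = h * r / H = 355 * 13 / 4703 = 0.98 mm

0.98 mm


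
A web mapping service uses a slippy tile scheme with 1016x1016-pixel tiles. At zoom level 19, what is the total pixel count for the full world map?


tiles per axis = 2^19 = 524288
total tiles = 524288^2 = 274877906944
pixels per axis = 524288 * 1016 = 532676608
total pixels = 532676608^2 = 283744368710385664

283744368710385664 pixels


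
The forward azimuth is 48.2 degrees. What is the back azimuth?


back azimuth = (48.2 + 180) mod 360 = 228.2 degrees

228.2 degrees


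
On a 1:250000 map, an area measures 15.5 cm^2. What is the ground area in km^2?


ground_area = 15.5 * (250000/100)^2 = 96875000.0 m^2 = 96.875 km^2

96.875 km^2


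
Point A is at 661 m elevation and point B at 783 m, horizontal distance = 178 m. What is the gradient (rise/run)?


gradient = (783 - 661) / 178 = 122 / 178 = 0.6854

0.6854


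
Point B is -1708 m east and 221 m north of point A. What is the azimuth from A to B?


az = atan2(-1708, 221) = -82.6 deg
adjusted to 0-360: 277.4 degrees

277.4 degrees


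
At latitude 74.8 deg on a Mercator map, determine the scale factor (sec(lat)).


SF = 1 / cos(74.8) = 1 / 0.262189 = 3.814

3.814


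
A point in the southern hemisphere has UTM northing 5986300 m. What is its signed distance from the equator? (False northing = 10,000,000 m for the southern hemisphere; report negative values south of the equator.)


For southern: actual = 5986300 - 10000000 = -4013700 m

-4013700 m


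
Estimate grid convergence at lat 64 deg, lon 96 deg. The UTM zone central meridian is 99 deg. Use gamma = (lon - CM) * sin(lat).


gamma = (96 - 99) * sin(64) = -3 * 0.898794 = -2.696 degrees

-2.696 degrees


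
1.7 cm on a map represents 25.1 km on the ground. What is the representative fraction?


ground = 25.1 km = 2510000 cm; RF denominator = ground / map = 2510000 / 1.7 ≈ 1476471; RF = 1:1476471

1:1476471


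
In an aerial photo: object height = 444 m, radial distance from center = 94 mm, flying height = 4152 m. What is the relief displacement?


d = h * r / H = 444 * 94 / 4152 = 10.05 mm

10.05 mm


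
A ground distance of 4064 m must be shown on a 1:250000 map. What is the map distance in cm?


map_cm = 4064 * 100 / 250000 = 1.6256 cm ≈ 1.63 cm

1.63 cm


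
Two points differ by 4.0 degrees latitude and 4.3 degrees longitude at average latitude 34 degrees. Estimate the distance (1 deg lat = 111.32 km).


dlat_km = 4.0 * 111.32 = 445.28
dlon_km = 4.3 * 111.32 * cos(34) ≈ 396.84
dist = sqrt(445.28^2 + 396.84^2) ≈ 596.5 km

596.5 km


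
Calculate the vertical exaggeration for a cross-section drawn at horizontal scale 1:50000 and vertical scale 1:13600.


VE = horizontal_scale / vertical_scale = 50000 / 13600 ≈ 3.7

3.7x


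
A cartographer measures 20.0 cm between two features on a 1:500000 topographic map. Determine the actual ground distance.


ground = 20.0 cm * 500000 / 100 = 100000.0 m = 100.0 km

100.0 km


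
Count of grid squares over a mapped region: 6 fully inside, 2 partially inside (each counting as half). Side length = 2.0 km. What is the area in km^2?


effective squares = 6 + 2 * 0.5 = 7.0
area = 7.0 * 4.0 = 28.0 km^2

28.0 km^2


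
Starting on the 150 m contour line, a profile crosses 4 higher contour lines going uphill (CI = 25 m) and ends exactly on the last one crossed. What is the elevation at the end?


elevation = 150 + 4 * 25 = 250 m

250 m


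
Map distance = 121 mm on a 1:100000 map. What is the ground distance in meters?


ground = 121 mm * 100000 / 1000 = 12100.0 m

12100.0 m


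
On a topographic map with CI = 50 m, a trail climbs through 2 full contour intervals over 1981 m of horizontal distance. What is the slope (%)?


elevation change = 2 * 50 = 100 m
slope = 100 / 1981 * 100 = 5.0%

5.0%


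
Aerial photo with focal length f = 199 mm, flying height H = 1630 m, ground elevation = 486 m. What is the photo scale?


scale = f / (H - h) = 199 mm / 1144 m = 199 / 1144000 = 1:5749

1:5749


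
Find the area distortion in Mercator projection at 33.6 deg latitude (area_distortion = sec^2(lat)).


area_distortion = 1/cos^2(33.6) = 1.441

1.441


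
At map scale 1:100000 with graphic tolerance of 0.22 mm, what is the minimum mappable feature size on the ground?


ground = 0.22 mm * 100000 / 1000 = 22.0 m

22.0 m


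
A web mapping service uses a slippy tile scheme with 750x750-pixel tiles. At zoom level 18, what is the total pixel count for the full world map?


tiles per axis = 2^18 = 262144
total tiles = 262144^2 = 68719476736
pixels per axis = 262144 * 750 = 196608000
total pixels = 196608000^2 = 38654705664000000

38654705664000000 pixels


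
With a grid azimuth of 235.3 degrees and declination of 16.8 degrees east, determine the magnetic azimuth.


magnetic azimuth = grid azimuth - declination (east +ve)
mag_az = 235.3 - 16.8 = 218.5 degrees

218.5 degrees


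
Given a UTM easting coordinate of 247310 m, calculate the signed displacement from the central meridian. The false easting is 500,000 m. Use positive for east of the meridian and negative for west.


displacement = 247310 - 500000 = -252690 m

-252690 m


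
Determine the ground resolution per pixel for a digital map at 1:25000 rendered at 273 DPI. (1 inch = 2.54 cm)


pixel_cm = 2.54 / 273 ≈ 0.009304 cm
ground = pixel_cm * 25000 / 100 = 2.54 * 25000 / (273 * 100) = 63500 / 27300 ≈ 2.33 m

2.33 m


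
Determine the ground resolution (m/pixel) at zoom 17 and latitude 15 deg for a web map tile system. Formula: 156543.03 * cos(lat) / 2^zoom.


res = 156543.03 * cos(15) / 2^17 = 156543.03 * 0.96592583 / 131072 = 1.15 m/pixel

1.15 m/pixel


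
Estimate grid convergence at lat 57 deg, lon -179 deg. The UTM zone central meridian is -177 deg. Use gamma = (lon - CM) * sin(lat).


gamma = (-179 - -177) * sin(57) = -2 * 0.838671 = -1.677 degrees

-1.677 degrees


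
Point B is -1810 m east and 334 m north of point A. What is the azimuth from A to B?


az = atan2(-1810, 334) = -79.5 deg
adjusted to 0-360: 280.5 degrees

280.5 degrees


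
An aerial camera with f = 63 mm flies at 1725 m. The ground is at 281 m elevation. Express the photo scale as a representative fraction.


scale = f / (H - h) = 63 mm / 1444 m = 63 / 1444000 = 1:22921

1:22921


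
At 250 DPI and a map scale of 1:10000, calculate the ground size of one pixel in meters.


pixel_cm = 2.54 / 250 = 0.01016 cm
ground = pixel_cm * 10000 / 100 = 2.54 * 10000 / (250 * 100) = 25400 / 25000 ≈ 1.02 m

1.02 m


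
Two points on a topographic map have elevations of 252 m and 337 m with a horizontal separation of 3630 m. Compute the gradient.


gradient = (337 - 252) / 3630 = 85 / 3630 = 0.0234

0.0234


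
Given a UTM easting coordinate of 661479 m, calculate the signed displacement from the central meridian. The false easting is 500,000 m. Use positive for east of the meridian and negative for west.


displacement = 661479 - 500000 = 161479 m

161479 m


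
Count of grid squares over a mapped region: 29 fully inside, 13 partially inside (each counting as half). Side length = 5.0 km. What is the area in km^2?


effective squares = 29 + 13 * 0.5 = 35.5
area = 35.5 * 25.0 = 887.5 km^2

887.5 km^2


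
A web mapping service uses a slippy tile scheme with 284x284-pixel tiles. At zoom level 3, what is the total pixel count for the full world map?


tiles per axis = 2^3 = 8
total tiles = 8^2 = 64
pixels per axis = 8 * 284 = 2272
total pixels = 2272^2 = 5161984

5161984 pixels


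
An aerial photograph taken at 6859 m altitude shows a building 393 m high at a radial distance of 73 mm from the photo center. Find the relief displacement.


d = h * r / H = 393 * 73 / 6859 = 4.18 mm

4.18 mm


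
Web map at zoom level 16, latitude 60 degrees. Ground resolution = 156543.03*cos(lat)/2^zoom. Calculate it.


res = 156543.03 * cos(60) / 2^16 = 156543.03 * 0.5 / 65536 = 1.19 m/pixel

1.19 m/pixel


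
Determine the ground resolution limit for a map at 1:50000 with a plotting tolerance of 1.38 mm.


ground = 1.38 mm * 50000 / 1000 = 69.0 m

69.0 m


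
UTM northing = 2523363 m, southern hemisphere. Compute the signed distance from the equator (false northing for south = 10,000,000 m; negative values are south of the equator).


For southern: actual = 2523363 - 10000000 = -7476637 m

-7476637 m


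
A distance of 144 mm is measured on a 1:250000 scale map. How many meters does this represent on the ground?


ground = 144 mm * 250000 / 1000 = 36000.0 m

36000.0 m


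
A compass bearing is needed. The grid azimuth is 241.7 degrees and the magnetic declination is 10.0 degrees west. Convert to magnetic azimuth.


magnetic azimuth = grid azimuth - declination (east +ve)
mag_az = 241.7 - -10.0 = 251.7 degrees

251.7 degrees


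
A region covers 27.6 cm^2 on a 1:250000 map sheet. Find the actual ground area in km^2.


ground_area = 27.6 * (250000/100)^2 = 172500000.0 m^2 = 172.5 km^2

172.5 km^2


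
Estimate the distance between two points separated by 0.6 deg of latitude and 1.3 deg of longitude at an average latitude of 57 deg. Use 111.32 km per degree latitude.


dlat_km = 0.6 * 111.32 = 66.792
dlon_km = 1.3 * 111.32 * cos(57) ≈ 78.818
dist = sqrt(66.792^2 + 78.818^2) ≈ 103.3 km

103.3 km


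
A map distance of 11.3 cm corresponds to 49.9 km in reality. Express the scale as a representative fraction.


ground = 49.9 km = 4990000 cm; RF denominator = ground / map = 4990000 / 11.3 ≈ 441593; RF = 1:441593

1:441593


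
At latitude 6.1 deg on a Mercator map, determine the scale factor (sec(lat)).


SF = 1 / cos(6.1) = 1 / 0.994338 = 1.006

1.006


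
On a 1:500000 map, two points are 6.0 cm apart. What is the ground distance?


ground = 6.0 cm * 500000 / 100 = 30000.0 m = 30.0 km

30.0 km


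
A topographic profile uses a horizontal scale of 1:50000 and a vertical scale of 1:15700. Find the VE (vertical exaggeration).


VE = horizontal_scale / vertical_scale = 50000 / 15700 ≈ 3.2

3.2x


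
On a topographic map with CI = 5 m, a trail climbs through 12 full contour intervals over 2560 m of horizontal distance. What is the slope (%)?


elevation change = 12 * 5 = 60 m
slope = 60 / 2560 * 100 = 2.3%

2.3%


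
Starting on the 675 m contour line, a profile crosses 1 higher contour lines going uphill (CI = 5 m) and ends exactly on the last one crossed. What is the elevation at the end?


elevation = 675 + 1 * 5 = 680 m

680 m


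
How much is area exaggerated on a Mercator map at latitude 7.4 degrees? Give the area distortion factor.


area_distortion = 1/cos^2(7.4) = 1.017

1.017


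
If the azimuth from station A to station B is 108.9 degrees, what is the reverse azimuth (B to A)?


back azimuth = (108.9 + 180) mod 360 = 288.9 degrees

288.9 degrees


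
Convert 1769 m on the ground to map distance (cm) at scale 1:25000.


map_cm = 1769 * 100 / 25000 = 7.076 cm ≈ 7.08 cm

7.08 cm


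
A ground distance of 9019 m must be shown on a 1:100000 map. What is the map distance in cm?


map_cm = 9019 * 100 / 100000 = 9.019 cm ≈ 9.02 cm

9.02 cm


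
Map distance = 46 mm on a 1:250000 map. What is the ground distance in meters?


ground = 46 mm * 250000 / 1000 = 11500.0 m

11500.0 m


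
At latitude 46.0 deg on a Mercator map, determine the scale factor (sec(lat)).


SF = 1 / cos(46.0) = 1 / 0.694658 = 1.44

1.44


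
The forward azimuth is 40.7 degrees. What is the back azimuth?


back azimuth = (40.7 + 180) mod 360 = 220.7 degrees

220.7 degrees


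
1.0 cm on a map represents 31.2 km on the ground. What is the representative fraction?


ground = 31.2 km = 3120000 cm; RF denominator = ground / map = 3120000 / 1.0 = 3120000; RF = 1:3120000

1:3120000


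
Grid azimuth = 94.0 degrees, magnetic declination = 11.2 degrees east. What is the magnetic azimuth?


magnetic azimuth = grid azimuth - declination (east +ve)
mag_az = 94.0 - 11.2 = 82.8 degrees

82.8 degrees


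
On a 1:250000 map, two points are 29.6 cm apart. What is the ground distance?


ground = 29.6 cm * 250000 / 100 = 74000.0 m = 74.0 km

74.0 km


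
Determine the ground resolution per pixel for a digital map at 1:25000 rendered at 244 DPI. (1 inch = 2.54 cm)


pixel_cm = 2.54 / 244 ≈ 0.01041 cm
ground = pixel_cm * 25000 / 100 = 2.54 * 25000 / (244 * 100) = 63500 / 24400 ≈ 2.6 m

2.6 m


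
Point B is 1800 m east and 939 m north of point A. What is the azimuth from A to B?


az = atan2(1800, 939) = 62.5 deg
adjusted to 0-360: 62.5 degrees

62.5 degrees


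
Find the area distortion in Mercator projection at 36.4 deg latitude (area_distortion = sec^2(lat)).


area_distortion = 1/cos^2(36.4) = 1.544

1.544


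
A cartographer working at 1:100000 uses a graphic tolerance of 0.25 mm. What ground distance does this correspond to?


ground = 0.25 mm * 100000 / 1000 = 25.0 m

25.0 m


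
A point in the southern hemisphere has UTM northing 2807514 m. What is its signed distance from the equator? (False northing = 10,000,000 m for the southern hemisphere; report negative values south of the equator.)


For southern: actual = 2807514 - 10000000 = -7192486 m

-7192486 m


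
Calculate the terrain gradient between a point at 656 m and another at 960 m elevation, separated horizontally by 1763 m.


gradient = (960 - 656) / 1763 = 304 / 1763 = 0.1724

0.1724


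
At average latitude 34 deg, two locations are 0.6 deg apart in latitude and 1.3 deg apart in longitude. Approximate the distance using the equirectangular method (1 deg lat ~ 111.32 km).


dlat_km = 0.6 * 111.32 = 66.792
dlon_km = 1.3 * 111.32 * cos(34) ≈ 119.975
dist = sqrt(66.792^2 + 119.975^2) ≈ 137.3 km

137.3 km


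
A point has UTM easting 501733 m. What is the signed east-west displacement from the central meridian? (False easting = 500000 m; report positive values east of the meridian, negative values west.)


displacement = 501733 - 500000 = 1733 m

1733 m


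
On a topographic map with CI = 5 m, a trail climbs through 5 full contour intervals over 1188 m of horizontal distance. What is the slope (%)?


elevation change = 5 * 5 = 25 m
slope = 25 / 1188 * 100 = 2.1%

2.1%


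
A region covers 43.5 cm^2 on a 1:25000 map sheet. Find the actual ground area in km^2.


ground_area = 43.5 * (25000/100)^2 = 2718750.0 m^2 = 2.71875 km^2 ≈ 2.719 km^2

2.719 km^2


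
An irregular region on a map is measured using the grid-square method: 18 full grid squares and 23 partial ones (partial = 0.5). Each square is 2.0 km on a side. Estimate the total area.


effective squares = 18 + 23 * 0.5 = 29.5
area = 29.5 * 4.0 = 118.0 km^2

118.0 km^2


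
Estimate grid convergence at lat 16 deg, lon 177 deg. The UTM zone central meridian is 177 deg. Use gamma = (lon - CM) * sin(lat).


gamma = (177 - 177) * sin(16) = 0 * 0.275637 = 0.0 degrees

0.0 degrees


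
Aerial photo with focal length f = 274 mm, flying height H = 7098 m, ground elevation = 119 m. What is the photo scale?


scale = f / (H - h) = 274 mm / 6979 m = 274 / 6979000 = 1:25471

1:25471


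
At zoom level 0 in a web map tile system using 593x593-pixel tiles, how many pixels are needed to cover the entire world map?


tiles per axis = 2^0 = 1
total tiles = 1^2 = 1
pixels per axis = 1 * 593 = 593
total pixels = 593^2 = 351649

351649 pixels


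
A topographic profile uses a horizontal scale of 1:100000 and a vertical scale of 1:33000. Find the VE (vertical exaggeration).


VE = horizontal_scale / vertical_scale = 100000 / 33000 ≈ 3.0

3.0x


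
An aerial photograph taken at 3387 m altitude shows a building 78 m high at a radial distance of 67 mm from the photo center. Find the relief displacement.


d = h * r / H = 78 * 67 / 3387 = 1.54 mm

1.54 mm


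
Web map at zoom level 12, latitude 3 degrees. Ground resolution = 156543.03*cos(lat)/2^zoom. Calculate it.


res = 156543.03 * cos(3) / 2^12 = 156543.03 * 0.99862953 / 4096 = 38.17 m/pixel

38.17 m/pixel


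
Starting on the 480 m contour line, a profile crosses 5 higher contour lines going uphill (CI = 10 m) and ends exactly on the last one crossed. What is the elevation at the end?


elevation = 480 + 5 * 10 = 530 m

530 m


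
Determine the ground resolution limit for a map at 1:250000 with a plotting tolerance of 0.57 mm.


ground = 0.57 mm * 250000 / 1000 = 142.5 m

142.5 m


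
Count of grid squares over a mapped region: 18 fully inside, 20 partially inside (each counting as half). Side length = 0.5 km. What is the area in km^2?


effective squares = 18 + 20 * 0.5 = 28.0
area = 28.0 * 0.25 = 7.0 km^2

7.0 km^2


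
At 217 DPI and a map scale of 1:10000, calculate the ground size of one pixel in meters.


pixel_cm = 2.54 / 217 ≈ 0.011705 cm
ground = pixel_cm * 10000 / 100 = 2.54 * 10000 / (217 * 100) = 25400 / 21700 ≈ 1.17 m

1.17 m


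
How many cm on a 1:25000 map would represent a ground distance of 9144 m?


map_cm = 9144 * 100 / 25000 = 36.576 cm ≈ 36.58 cm

36.58 cm


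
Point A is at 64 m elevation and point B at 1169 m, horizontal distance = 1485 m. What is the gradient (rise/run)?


gradient = (1169 - 64) / 1485 = 1105 / 1485 = 0.7441

0.7441


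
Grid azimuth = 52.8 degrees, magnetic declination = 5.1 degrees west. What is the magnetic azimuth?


magnetic azimuth = grid azimuth - declination (east +ve)
mag_az = 52.8 - -5.1 = 57.9 degrees

57.9 degrees


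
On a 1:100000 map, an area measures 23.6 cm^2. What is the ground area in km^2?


ground_area = 23.6 * (100000/100)^2 = 23600000.0 m^2 = 23.6 km^2

23.6 km^2


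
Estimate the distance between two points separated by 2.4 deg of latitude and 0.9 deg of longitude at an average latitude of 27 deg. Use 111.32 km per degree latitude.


dlat_km = 2.4 * 111.32 = 267.168
dlon_km = 0.9 * 111.32 * cos(27) ≈ 89.268
dist = sqrt(267.168^2 + 89.268^2) ≈ 281.7 km

281.7 km


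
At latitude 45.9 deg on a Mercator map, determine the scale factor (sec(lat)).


SF = 1 / cos(45.9) = 1 / 0.695913 = 1.437

1.437


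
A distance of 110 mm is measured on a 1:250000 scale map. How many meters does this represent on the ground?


ground = 110 mm * 250000 / 1000 = 27500.0 m

27500.0 m


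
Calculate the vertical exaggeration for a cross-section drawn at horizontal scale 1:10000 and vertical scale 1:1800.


VE = horizontal_scale / vertical_scale = 10000 / 1800 ≈ 5.6

5.6x


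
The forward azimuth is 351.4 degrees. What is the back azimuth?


back azimuth = (351.4 + 180) mod 360 = 171.4 degrees

171.4 degrees


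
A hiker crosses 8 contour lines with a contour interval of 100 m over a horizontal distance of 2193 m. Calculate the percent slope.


elevation change = 8 * 100 = 800 m
slope = 800 / 2193 * 100 = 36.5%

36.5%


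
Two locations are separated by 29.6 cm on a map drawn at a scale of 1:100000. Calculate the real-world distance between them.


ground = 29.6 cm * 100000 / 100 = 29600.0 m = 29.6 km

29.6 km


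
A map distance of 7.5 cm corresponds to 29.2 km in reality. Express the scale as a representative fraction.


ground = 29.2 km = 2920000 cm; RF denominator = ground / map = 2920000 / 7.5 ≈ 389333; RF = 1:389333

1:389333


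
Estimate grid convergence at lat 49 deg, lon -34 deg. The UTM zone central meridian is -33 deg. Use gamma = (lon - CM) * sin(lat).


gamma = (-34 - -33) * sin(49) = -1 * 0.75471 = -0.755 degrees

-0.755 degrees


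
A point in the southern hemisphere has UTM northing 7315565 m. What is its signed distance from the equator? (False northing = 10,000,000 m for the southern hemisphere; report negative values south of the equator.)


For southern: actual = 7315565 - 10000000 = -2684435 m

-2684435 m


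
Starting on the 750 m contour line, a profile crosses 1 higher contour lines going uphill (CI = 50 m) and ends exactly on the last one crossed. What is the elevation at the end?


elevation = 750 + 1 * 50 = 800 m

800 m


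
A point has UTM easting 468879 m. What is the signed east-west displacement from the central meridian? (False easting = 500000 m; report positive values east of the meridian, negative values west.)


displacement = 468879 - 500000 = -31121 m

-31121 m


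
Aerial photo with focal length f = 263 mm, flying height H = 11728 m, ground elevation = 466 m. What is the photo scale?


scale = f / (H - h) = 263 mm / 11262 m = 263 / 11262000 = 1:42821

1:42821
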